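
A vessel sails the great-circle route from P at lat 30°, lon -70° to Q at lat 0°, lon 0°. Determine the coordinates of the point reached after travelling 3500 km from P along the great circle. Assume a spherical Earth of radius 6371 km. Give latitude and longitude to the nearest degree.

From cos δ = sin φ₁ sin φ₂ + cos φ₁ cos φ₂ cos Δλ, the central angle is δ ≈ 1.270 rad (72.8°). The total great-circle distance is δ·R ≈ 1.270 × 6371 ≈ 8092 km, so the target fraction is f = 3500/8092 ≈ 0.433.
Interpolate at f ≈ 0.433 with slerp weights a = sin((1−f)δ)/sin δ ≈ 0.691, b = sin(fδ)/sin δ ≈ 0.547.
p = a·p₁ + b·p₂ ≈ (0.751, -0.562, 0.345); φ = arcsin(p_z) ≈ 20.21°, λ = atan2(p_y, p_x) ≈ -36.81°.

≈ lat 20°, lon -37°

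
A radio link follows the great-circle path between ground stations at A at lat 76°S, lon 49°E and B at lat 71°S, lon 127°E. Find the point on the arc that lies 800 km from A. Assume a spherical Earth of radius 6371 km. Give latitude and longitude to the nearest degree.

Convert each endpoint to a unit vector on the sphere (x = cos φ cos λ, y = cos φ sin λ, z = sin φ).
The central angle between the endpoints is δ = arccos(p₁·p₂) ≈ 0.366 rad (21.0°). The total great-circle distance is δ·R ≈ 0.366 × 6371 ≈ 2331 km, so the target fraction is f = 800/2331 ≈ 0.343.
Interpolate at f ≈ 0.343 with slerp weights a = sin((1−f)δ)/sin δ ≈ 0.665, b = sin(fδ)/sin δ ≈ 0.350.
p = a·p₁ + b·p₂ ≈ (0.037, 0.212, -0.976); φ = arcsin(p_z) ≈ -77.54°, λ = atan2(p_y, p_x) ≈ 80.12°.

≈ lat 78°S, lon 80°E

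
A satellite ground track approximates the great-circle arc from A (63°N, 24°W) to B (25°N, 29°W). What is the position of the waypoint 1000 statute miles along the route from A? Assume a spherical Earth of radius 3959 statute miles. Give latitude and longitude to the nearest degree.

≈ (49°N, 27°W)

Write both endpoints as unit vectors p₁, p₂ with components (cos φ cos λ, cos φ sin λ, sin φ).
The central angle between the endpoints is δ = arccos(p₁·p₂) ≈ 0.666 rad (38.1°). The total great-circle distance is δ·R ≈ 0.666 × 3959 ≈ 2636 mi, so the target fraction is f = 1000/2636 ≈ 0.379.
Interpolate at f ≈ 0.379 with slerp weights a = sin((1−f)δ)/sin δ ≈ 0.650, b = sin(fδ)/sin δ ≈ 0.405.
p = a·p₁ + b·p₂ ≈ (0.590, -0.298, 0.750); φ = arcsin(p_z) ≈ 48.61°, λ = atan2(p_y, p_x) ≈ -26.77°.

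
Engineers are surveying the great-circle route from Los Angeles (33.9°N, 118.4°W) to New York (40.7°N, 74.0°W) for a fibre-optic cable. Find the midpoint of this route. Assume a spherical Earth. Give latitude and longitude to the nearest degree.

Convert each endpoint to a unit vector on the sphere (x = cos φ cos λ, y = cos φ sin λ, z = sin φ).
The central angle between the endpoints is δ = arccos(p₁·p₂) ≈ 0.621 rad (35.6°).
Interpolate at f = 1/2 with slerp weights a = sin((1−f)δ)/sin δ ≈ 0.525, b = sin(fδ)/sin δ ≈ 0.525.
p = a·p₁ + b·p₂ ≈ (-0.098, -0.766, 0.635); φ = arcsin(p_z) ≈ 39.44°, λ = atan2(p_y, p_x) ≈ -97.26°.

≈ (39°N, 97°W)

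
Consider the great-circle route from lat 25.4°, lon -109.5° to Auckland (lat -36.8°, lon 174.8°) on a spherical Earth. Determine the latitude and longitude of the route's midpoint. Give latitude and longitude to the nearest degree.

≈ lat -7°, lon -145°

Convert each endpoint to a unit vector on the sphere (x = cos φ cos λ, y = cos φ sin λ, z = sin φ).
The central angle between the endpoints is δ = arccos(p₁·p₂) ≈ 1.649 rad (94.5°).
Interpolate at f = 1/2 with slerp weights a = sin((1−f)δ)/sin δ ≈ 0.737, b = sin(fδ)/sin δ ≈ 0.737.
p = a·p₁ + b·p₂ ≈ (-0.809, -0.574, -0.125); φ = arcsin(p_z) ≈ -7.20°, λ = atan2(p_y, p_x) ≈ -144.67°.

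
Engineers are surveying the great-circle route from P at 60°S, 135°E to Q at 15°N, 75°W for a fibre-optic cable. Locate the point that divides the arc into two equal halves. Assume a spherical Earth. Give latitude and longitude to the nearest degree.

≈ 46°S, 100°W

Write both endpoints as unit vectors p₁, p₂ with components (cos φ cos λ, cos φ sin λ, sin φ).
The central angle between the endpoints is δ = arccos(p₁·p₂) ≈ 2.268 rad (130.0°).
Interpolate at f = 1/2 with slerp weights a = sin((1−f)δ)/sin δ ≈ 1.182, b = sin(fδ)/sin δ ≈ 1.182.
p = a·p₁ + b·p₂ ≈ (-0.122, -0.685, -0.718); φ = arcsin(p_z) ≈ -45.89°, λ = atan2(p_y, p_x) ≈ -100.13°.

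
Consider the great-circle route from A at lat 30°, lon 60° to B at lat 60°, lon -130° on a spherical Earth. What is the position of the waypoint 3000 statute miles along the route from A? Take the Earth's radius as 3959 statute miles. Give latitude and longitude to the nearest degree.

≈ lat 73°, lon 72°

The haversine formula gives a central angle δ ≈ 1.564 rad (89.6°) between the endpoints. The total great-circle distance is δ·R ≈ 1.564 × 3959 ≈ 6193 mi, so the target fraction is f = 3000/6193 ≈ 0.484.
Interpolate at f ≈ 0.484 with slerp weights a = sin((1−f)δ)/sin δ ≈ 0.722, b = sin(fδ)/sin δ ≈ 0.687.
p = a·p₁ + b·p₂ ≈ (0.092, 0.278, 0.956); φ = arcsin(p_z) ≈ 72.97°, λ = atan2(p_y, p_x) ≈ 71.76°.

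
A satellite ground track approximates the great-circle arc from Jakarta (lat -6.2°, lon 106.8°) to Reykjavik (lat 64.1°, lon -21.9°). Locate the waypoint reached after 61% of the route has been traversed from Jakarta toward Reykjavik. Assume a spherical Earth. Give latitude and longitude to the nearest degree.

Convert each endpoint to a unit vector on the sphere (x = cos φ cos λ, y = cos φ sin λ, z = sin φ).
The central angle between the endpoints is δ = arccos(p₁·p₂) ≈ 1.948 rad (111.6°).
Interpolate at f = 0.61 with slerp weights a = sin((1−f)δ)/sin δ ≈ 0.741, b = sin(fδ)/sin δ ≈ 0.998.
p = a·p₁ + b·p₂ ≈ (0.192, 0.543, 0.818); φ = arcsin(p_z) ≈ 54.87°, λ = atan2(p_y, p_x) ≈ 70.55°.

≈ lat 55°, lon 71°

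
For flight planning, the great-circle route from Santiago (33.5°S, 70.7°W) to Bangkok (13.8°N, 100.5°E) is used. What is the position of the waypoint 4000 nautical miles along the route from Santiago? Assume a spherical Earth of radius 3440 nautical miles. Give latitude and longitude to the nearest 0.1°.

≈ 66.5°S, 38.5°E

Write both endpoints as unit vectors p₁, p₂ with components (cos φ cos λ, cos φ sin λ, sin φ).
The central angle between the endpoints is δ = arccos(p₁·p₂) ≈ 2.771 rad (158.7°). The total great-circle distance is δ·R ≈ 2.771 × 3440 ≈ 9531 nmi, so the target fraction is f = 4000/9531 ≈ 0.420.
Interpolate at f ≈ 0.420 with slerp weights a = sin((1−f)δ)/sin δ ≈ 2.756, b = sin(fδ)/sin δ ≈ 2.531.
p = a·p₁ + b·p₂ ≈ (0.312, 0.248, -0.917); φ = arcsin(p_z) ≈ -66.53°, λ = atan2(p_y, p_x) ≈ 38.54°.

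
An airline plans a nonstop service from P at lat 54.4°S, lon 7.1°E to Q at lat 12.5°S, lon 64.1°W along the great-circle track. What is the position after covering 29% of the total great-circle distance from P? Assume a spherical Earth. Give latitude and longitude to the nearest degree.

Convert each endpoint to a unit vector on the sphere (x = cos φ cos λ, y = cos φ sin λ, z = sin φ).
The central angle between the endpoints is δ = arccos(p₁·p₂) ≈ 1.203 rad (69.0°).
Interpolate at f = 0.29 with slerp weights a = sin((1−f)δ)/sin δ ≈ 0.808, b = sin(fδ)/sin δ ≈ 0.366.
p = a·p₁ + b·p₂ ≈ (0.623, -0.264, -0.736); φ = arcsin(p_z) ≈ -47.42°, λ = atan2(p_y, p_x) ≈ -22.93°.

≈ lat 47°S, lon 23°W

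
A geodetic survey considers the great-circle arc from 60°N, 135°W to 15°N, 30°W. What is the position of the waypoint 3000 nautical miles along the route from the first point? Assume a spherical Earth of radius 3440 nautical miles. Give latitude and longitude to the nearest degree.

The haversine formula gives a central angle δ ≈ 1.471 rad (84.3°) between the endpoints. The total great-circle distance is δ·R ≈ 1.471 × 3440 ≈ 5062 nmi, so the target fraction is f = 3000/5062 ≈ 0.593.
Interpolate at f ≈ 0.593 with slerp weights a = sin((1−f)δ)/sin δ ≈ 0.567, b = sin(fδ)/sin δ ≈ 0.769.
p = a·p₁ + b·p₂ ≈ (0.443, -0.572, 0.690); φ = arcsin(p_z) ≈ 43.64°, λ = atan2(p_y, p_x) ≈ -52.23°.

≈ 44°N, 52°W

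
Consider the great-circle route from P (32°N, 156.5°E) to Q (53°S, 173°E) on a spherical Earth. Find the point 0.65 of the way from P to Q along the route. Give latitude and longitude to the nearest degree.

≈ (23°S, 165°E)

Write both endpoints as unit vectors p₁, p₂ with components (cos φ cos λ, cos φ sin λ, sin φ).
The central angle between the endpoints is δ = arccos(p₁·p₂) ≈ 1.505 rad (86.2°).
Interpolate at f = 0.65 with slerp weights a = sin((1−f)δ)/sin δ ≈ 0.504, b = sin(fδ)/sin δ ≈ 0.831.
p = a·p₁ + b·p₂ ≈ (-0.888, 0.231, -0.397); φ = arcsin(p_z) ≈ -23.38°, λ = atan2(p_y, p_x) ≈ 165.40°.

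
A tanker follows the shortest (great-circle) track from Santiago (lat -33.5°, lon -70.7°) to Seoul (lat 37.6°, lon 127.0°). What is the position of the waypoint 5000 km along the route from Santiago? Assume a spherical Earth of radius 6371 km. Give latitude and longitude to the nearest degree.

Convert each endpoint to a unit vector on the sphere (x = cos φ cos λ, y = cos φ sin λ, z = sin φ).
The central angle between the endpoints is δ = arccos(p₁·p₂) ≈ 2.881 rad (165.1°). The total great-circle distance is δ·R ≈ 2.881 × 6371 ≈ 18353 km, so the target fraction is f = 5000/18353 ≈ 0.272.
Interpolate at f ≈ 0.272 with slerp weights a = sin((1−f)δ)/sin δ ≈ 3.355, b = sin(fδ)/sin δ ≈ 2.740.
p = a·p₁ + b·p₂ ≈ (-0.382, -0.907, -0.180); φ = arcsin(p_z) ≈ -10.36°, λ = atan2(p_y, p_x) ≈ -112.84°.

≈ lat -10°, lon -113°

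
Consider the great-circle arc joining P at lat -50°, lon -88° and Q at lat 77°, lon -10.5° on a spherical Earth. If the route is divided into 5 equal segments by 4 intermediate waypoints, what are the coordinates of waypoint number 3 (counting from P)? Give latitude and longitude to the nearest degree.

From cos δ = sin φ₁ sin φ₂ + cos φ₁ cos φ₂ cos Δλ, the central angle is δ ≈ 2.368 rad (135.7°).
Interpolate at f = 3/5 with slerp weights a = sin((1−f)δ)/sin δ ≈ 1.161, b = sin(fδ)/sin δ ≈ 1.414.
p = a·p₁ + b·p₂ ≈ (0.339, -0.804, 0.489); φ = arcsin(p_z) ≈ 29.26°, λ = atan2(p_y, p_x) ≈ -67.14°.

≈ lat 29°, lon -67°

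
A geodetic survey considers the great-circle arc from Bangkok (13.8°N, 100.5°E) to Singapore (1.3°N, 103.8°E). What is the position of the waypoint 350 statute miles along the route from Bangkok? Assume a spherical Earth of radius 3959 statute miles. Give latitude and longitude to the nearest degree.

≈ 9°N, 102°E

Write both endpoints as unit vectors p₁, p₂ with components (cos φ cos λ, cos φ sin λ, sin φ).
The central angle between the endpoints is δ = arccos(p₁·p₂) ≈ 0.225 rad (12.9°). The total great-circle distance is δ·R ≈ 0.225 × 3959 ≈ 893 mi, so the target fraction is f = 350/893 ≈ 0.392.
Interpolate at f ≈ 0.392 with slerp weights a = sin((1−f)δ)/sin δ ≈ 0.611, b = sin(fδ)/sin δ ≈ 0.395.
p = a·p₁ + b·p₂ ≈ (-0.202, 0.967, 0.155); φ = arcsin(p_z) ≈ 8.90°, λ = atan2(p_y, p_x) ≈ 101.82°.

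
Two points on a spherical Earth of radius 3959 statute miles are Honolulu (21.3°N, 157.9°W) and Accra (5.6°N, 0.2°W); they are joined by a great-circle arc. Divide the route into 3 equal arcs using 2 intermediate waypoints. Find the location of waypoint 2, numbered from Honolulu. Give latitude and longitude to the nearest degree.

≈ 40°N, 38°W

Convert each endpoint to a unit vector on the sphere (x = cos φ cos λ, y = cos φ sin λ, z = sin φ).
The central angle between the endpoints is δ = arccos(p₁·p₂) ≈ 2.536 rad (145.3°).
Interpolate at f = 2/3 with slerp weights a = sin((1−f)δ)/sin δ ≈ 1.315, b = sin(fδ)/sin δ ≈ 1.745.
p = a·p₁ + b·p₂ ≈ (0.601, -0.467, 0.648); φ = arcsin(p_z) ≈ 40.40°, λ = atan2(p_y, p_x) ≈ -37.84°.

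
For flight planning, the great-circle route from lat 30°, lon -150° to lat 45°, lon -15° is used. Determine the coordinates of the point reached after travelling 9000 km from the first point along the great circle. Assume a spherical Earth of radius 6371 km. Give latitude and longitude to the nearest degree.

≈ lat 55°, lon -30°

Write both endpoints as unit vectors p₁, p₂ with components (cos φ cos λ, cos φ sin λ, sin φ).
The central angle between the endpoints is δ = arccos(p₁·p₂) ≈ 1.650 rad (94.6°). The total great-circle distance is δ·R ≈ 1.650 × 6371 ≈ 10514 km, so the target fraction is f = 9000/10514 ≈ 0.856.
Interpolate at f ≈ 0.856 with slerp weights a = sin((1−f)δ)/sin δ ≈ 0.236, b = sin(fδ)/sin δ ≈ 0.991.
p = a·p₁ + b·p₂ ≈ (0.499, -0.284, 0.819); φ = arcsin(p_z) ≈ 54.94°, λ = atan2(p_y, p_x) ≈ -29.59°.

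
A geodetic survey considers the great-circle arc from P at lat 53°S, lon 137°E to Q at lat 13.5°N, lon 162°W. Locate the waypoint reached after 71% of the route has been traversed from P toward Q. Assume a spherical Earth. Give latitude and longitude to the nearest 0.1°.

Write both endpoints as unit vectors p₁, p₂ with components (cos φ cos λ, cos φ sin λ, sin φ).
The central angle between the endpoints is δ = arccos(p₁·p₂) ≈ 1.473 rad (84.4°).
Interpolate at f = 0.71 with slerp weights a = sin((1−f)δ)/sin δ ≈ 0.416, b = sin(fδ)/sin δ ≈ 0.870.
p = a·p₁ + b·p₂ ≈ (-0.987, -0.090, -0.130); φ = arcsin(p_z) ≈ -7.44°, λ = atan2(p_y, p_x) ≈ -174.77°.

≈ lat 7.4°S, lon 174.8°W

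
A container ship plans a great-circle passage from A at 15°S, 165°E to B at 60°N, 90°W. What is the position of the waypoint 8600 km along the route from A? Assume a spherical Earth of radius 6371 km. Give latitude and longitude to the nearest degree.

Write both endpoints as unit vectors p₁, p₂ with components (cos φ cos λ, cos φ sin λ, sin φ).
The central angle between the endpoints is δ = arccos(p₁·p₂) ≈ 1.927 rad (110.4°). The total great-circle distance is δ·R ≈ 1.927 × 6371 ≈ 12280 km, so the target fraction is f = 8600/12280 ≈ 0.700.
Interpolate at f ≈ 0.700 with slerp weights a = sin((1−f)δ)/sin δ ≈ 0.583, b = sin(fδ)/sin δ ≈ 1.041.
p = a·p₁ + b·p₂ ≈ (-0.544, -0.375, 0.751); φ = arcsin(p_z) ≈ 48.67°, λ = atan2(p_y, p_x) ≈ -145.41°.

≈ 49°N, 145°W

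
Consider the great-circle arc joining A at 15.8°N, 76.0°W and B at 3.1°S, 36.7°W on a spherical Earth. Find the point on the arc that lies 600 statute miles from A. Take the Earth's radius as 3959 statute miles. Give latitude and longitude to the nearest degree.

≈ 12°N, 68°W

Convert each endpoint to a unit vector on the sphere (x = cos φ cos λ, y = cos φ sin λ, z = sin φ).
The central angle between the endpoints is δ = arccos(p₁·p₂) ≈ 0.754 rad (43.2°). The total great-circle distance is δ·R ≈ 0.754 × 3959 ≈ 2986 mi, so the target fraction is f = 600/2986 ≈ 0.201.
Interpolate at f ≈ 0.201 with slerp weights a = sin((1−f)δ)/sin δ ≈ 0.828, b = sin(fδ)/sin δ ≈ 0.220.
p = a·p₁ + b·p₂ ≈ (0.369, -0.904, 0.213); φ = arcsin(p_z) ≈ 12.33°, λ = atan2(p_y, p_x) ≈ -67.79°.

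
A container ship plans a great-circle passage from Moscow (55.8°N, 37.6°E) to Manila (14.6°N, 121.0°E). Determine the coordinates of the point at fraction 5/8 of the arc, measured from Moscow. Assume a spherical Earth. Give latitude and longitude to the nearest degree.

≈ 36°N, 101°E

Write both endpoints as unit vectors p₁, p₂ with components (cos φ cos λ, cos φ sin λ, sin φ).
The central angle between the endpoints is δ = arccos(p₁·p₂) ≈ 1.296 rad (74.3°).
Interpolate at f = 5/8 with slerp weights a = sin((1−f)δ)/sin δ ≈ 0.485, b = sin(fδ)/sin δ ≈ 0.753.
p = a·p₁ + b·p₂ ≈ (-0.159, 0.791, 0.591); φ = arcsin(p_z) ≈ 36.24°, λ = atan2(p_y, p_x) ≈ 101.37°.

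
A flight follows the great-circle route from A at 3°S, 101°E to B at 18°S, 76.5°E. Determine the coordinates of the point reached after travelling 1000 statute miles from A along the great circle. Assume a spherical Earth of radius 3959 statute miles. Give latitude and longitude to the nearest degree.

≈ 11°S, 89°E

Convert each endpoint to a unit vector on the sphere (x = cos φ cos λ, y = cos φ sin λ, z = sin φ).
The central angle between the endpoints is δ = arccos(p₁·p₂) ≈ 0.494 rad (28.3°). The total great-circle distance is δ·R ≈ 0.494 × 3959 ≈ 1956 mi, so the target fraction is f = 1000/1956 ≈ 0.511.
Interpolate at f ≈ 0.511 with slerp weights a = sin((1−f)δ)/sin δ ≈ 0.504, b = sin(fδ)/sin δ ≈ 0.527.
p = a·p₁ + b·p₂ ≈ (0.021, 0.982, -0.189); φ = arcsin(p_z) ≈ -10.91°, λ = atan2(p_y, p_x) ≈ 88.78°.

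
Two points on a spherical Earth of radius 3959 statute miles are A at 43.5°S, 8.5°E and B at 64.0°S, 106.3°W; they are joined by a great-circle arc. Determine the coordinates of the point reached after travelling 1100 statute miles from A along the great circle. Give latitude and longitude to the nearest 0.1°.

≈ 57.0°S, 4.8°W

Write both endpoints as unit vectors p₁, p₂ with components (cos φ cos λ, cos φ sin λ, sin φ).
The central angle between the endpoints is δ = arccos(p₁·p₂) ≈ 1.064 rad (61.0°). The total great-circle distance is δ·R ≈ 1.064 × 3959 ≈ 4213 mi, so the target fraction is f = 1100/4213 ≈ 0.261.
Interpolate at f ≈ 0.261 with slerp weights a = sin((1−f)δ)/sin δ ≈ 0.809, b = sin(fδ)/sin δ ≈ 0.314.
p = a·p₁ + b·p₂ ≈ (0.542, -0.045, -0.839); φ = arcsin(p_z) ≈ -57.05°, λ = atan2(p_y, p_x) ≈ -4.77°.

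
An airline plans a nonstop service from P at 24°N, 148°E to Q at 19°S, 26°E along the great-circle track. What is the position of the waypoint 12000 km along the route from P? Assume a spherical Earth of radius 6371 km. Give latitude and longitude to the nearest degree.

≈ 13°S, 44°E

Convert each endpoint to a unit vector on the sphere (x = cos φ cos λ, y = cos φ sin λ, z = sin φ).
The central angle between the endpoints is δ = arccos(p₁·p₂) ≈ 2.202 rad (126.2°). The total great-circle distance is δ·R ≈ 2.202 × 6371 ≈ 14029 km, so the target fraction is f = 12000/14029 ≈ 0.855.
Interpolate at f ≈ 0.855 with slerp weights a = sin((1−f)δ)/sin δ ≈ 0.388, b = sin(fδ)/sin δ ≈ 1.179.
p = a·p₁ + b·p₂ ≈ (0.701, 0.676, -0.226); φ = arcsin(p_z) ≈ -13.06°, λ = atan2(p_y, p_x) ≈ 43.97°.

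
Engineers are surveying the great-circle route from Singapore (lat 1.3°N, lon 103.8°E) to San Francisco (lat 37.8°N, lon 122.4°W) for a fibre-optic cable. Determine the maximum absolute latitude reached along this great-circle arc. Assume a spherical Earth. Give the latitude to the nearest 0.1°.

The great circle lies in the plane with unit normal n̂ = (p₁ × p₂)/|p₁ × p₂|.
Here n̂_z ≈ +0.674; the vertex latitude is φ_max = arccos|n̂_z| ≈ 47.6°.
Check via Clairaut: cos φ_max = |cos φ₁| · sin C = cos(1.3°)·sin(42.4°) ≈ 0.674, again giving ≈ 47.6°.

≈ 47.6°N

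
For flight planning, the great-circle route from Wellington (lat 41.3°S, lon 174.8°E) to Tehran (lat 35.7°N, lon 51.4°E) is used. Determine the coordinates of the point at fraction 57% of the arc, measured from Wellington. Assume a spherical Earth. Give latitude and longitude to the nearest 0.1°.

From cos δ = sin φ₁ sin φ₂ + cos φ₁ cos φ₂ cos Δλ, the central angle is δ ≈ 2.376 rad (136.1°).
Interpolate at f = 0.57 with slerp weights a = sin((1−f)δ)/sin δ ≈ 1.231, b = sin(fδ)/sin δ ≈ 1.409.
p = a·p₁ + b·p₂ ≈ (-0.207, 0.978, 0.010); φ = arcsin(p_z) ≈ 0.57°, λ = atan2(p_y, p_x) ≈ 101.94°.

≈ lat 0.6°N, lon 101.9°E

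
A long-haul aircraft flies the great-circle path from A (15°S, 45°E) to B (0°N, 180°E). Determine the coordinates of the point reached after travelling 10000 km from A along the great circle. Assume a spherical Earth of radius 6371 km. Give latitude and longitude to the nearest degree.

≈ (14°S, 139°E)

From cos δ = sin φ₁ sin φ₂ + cos φ₁ cos φ₂ cos Δλ, the central angle is δ ≈ 2.323 rad (133.1°). The total great-circle distance is δ·R ≈ 2.323 × 6371 ≈ 14798 km, so the target fraction is f = 10000/14798 ≈ 0.676.
Interpolate at f ≈ 0.676 with slerp weights a = sin((1−f)δ)/sin δ ≈ 0.936, b = sin(fδ)/sin δ ≈ 1.369.
p = a·p₁ + b·p₂ ≈ (-0.730, 0.640, -0.242); φ = arcsin(p_z) ≈ -14.02°, λ = atan2(p_y, p_x) ≈ 138.76°.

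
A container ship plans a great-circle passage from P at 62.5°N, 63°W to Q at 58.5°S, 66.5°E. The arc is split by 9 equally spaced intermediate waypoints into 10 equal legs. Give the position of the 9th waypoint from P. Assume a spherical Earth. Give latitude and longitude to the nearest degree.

≈ 49°S, 46°E

From cos δ = sin φ₁ sin φ₂ + cos φ₁ cos φ₂ cos Δλ, the central angle is δ ≈ 2.714 rad (155.5°).
Interpolate at f = 9/10 with slerp weights a = sin((1−f)δ)/sin δ ≈ 0.646, b = sin(fδ)/sin δ ≈ 1.551.
p = a·p₁ + b·p₂ ≈ (0.458, 0.477, -0.750); φ = arcsin(p_z) ≈ -48.55°, λ = atan2(p_y, p_x) ≈ 46.16°.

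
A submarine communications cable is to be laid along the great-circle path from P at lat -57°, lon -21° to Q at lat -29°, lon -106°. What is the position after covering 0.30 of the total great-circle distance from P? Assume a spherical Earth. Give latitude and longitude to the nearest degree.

Convert each endpoint to a unit vector on the sphere (x = cos φ cos λ, y = cos φ sin λ, z = sin φ).
The central angle between the endpoints is δ = arccos(p₁·p₂) ≈ 1.106 rad (63.4°).
Interpolate at f = 0.30 with slerp weights a = sin((1−f)δ)/sin δ ≈ 0.782, b = sin(fδ)/sin δ ≈ 0.364.
p = a·p₁ + b·p₂ ≈ (0.310, -0.459, -0.833); φ = arcsin(p_z) ≈ -56.37°, λ = atan2(p_y, p_x) ≈ -55.98°.

≈ lat -56°, lon -56°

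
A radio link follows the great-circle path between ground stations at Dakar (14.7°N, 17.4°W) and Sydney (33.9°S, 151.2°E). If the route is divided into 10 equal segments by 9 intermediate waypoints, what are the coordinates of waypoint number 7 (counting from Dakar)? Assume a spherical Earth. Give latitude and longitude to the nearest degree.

The haversine formula gives a central angle δ ≈ 2.761 rad (158.2°) between the endpoints.
Interpolate at f = 7/10 with slerp weights a = sin((1−f)δ)/sin δ ≈ 1.985, b = sin(fδ)/sin δ ≈ 2.519.
p = a·p₁ + b·p₂ ≈ (-0.000, 0.433, -0.901); φ = arcsin(p_z) ≈ -64.33°, λ = atan2(p_y, p_x) ≈ 90.03°.

≈ (64°S, 90°E)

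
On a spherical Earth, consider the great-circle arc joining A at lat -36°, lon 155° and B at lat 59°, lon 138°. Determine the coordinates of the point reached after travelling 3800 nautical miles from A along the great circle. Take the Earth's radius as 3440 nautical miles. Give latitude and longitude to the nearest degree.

Convert each endpoint to a unit vector on the sphere (x = cos φ cos λ, y = cos φ sin λ, z = sin φ).
The central angle between the endpoints is δ = arccos(p₁·p₂) ≈ 1.676 rad (96.0°). The total great-circle distance is δ·R ≈ 1.676 × 3440 ≈ 5767 nmi, so the target fraction is f = 3800/5767 ≈ 0.659.
Interpolate at f ≈ 0.659 with slerp weights a = sin((1−f)δ)/sin δ ≈ 0.544, b = sin(fδ)/sin δ ≈ 0.898.
p = a·p₁ + b·p₂ ≈ (-0.743, 0.496, 0.450); φ = arcsin(p_z) ≈ 26.76°, λ = atan2(p_y, p_x) ≈ 146.29°.

≈ lat 27°, lon 146°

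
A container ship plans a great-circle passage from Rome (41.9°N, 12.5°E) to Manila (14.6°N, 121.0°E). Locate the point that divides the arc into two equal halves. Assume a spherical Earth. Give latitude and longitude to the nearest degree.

≈ 42°N, 77°E

Write both endpoints as unit vectors p₁, p₂ with components (cos φ cos λ, cos φ sin λ, sin φ).
The central angle between the endpoints is δ = arccos(p₁·p₂) ≈ 1.631 rad (93.5°).
Interpolate at f = 1/2 with slerp weights a = sin((1−f)δ)/sin δ ≈ 0.729, b = sin(fδ)/sin δ ≈ 0.729.
p = a·p₁ + b·p₂ ≈ (0.166, 0.723, 0.671); φ = arcsin(p_z) ≈ 42.14°, λ = atan2(p_y, p_x) ≈ 77.02°.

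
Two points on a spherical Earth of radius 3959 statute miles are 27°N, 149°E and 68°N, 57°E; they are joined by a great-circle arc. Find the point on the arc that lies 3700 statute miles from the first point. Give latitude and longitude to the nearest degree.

The haversine formula gives a central angle δ ≈ 1.149 rad (65.8°) between the endpoints. The total great-circle distance is δ·R ≈ 1.149 × 3959 ≈ 4549 mi, so the target fraction is f = 3700/4549 ≈ 0.813.
Interpolate at f ≈ 0.813 with slerp weights a = sin((1−f)δ)/sin δ ≈ 0.233, b = sin(fδ)/sin δ ≈ 0.882.
p = a·p₁ + b·p₂ ≈ (0.002, 0.384, 0.923); φ = arcsin(p_z) ≈ 67.42°, λ = atan2(p_y, p_x) ≈ 89.75°.

≈ 67°N, 90°E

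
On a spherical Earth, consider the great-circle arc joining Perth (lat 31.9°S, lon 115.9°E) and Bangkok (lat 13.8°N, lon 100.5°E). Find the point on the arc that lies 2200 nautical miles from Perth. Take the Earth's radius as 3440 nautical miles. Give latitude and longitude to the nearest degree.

Convert each endpoint to a unit vector on the sphere (x = cos φ cos λ, y = cos φ sin λ, z = sin φ).
The central angle between the endpoints is δ = arccos(p₁·p₂) ≈ 0.838 rad (48.0°). The total great-circle distance is δ·R ≈ 0.838 × 3440 ≈ 2883 nmi, so the target fraction is f = 2200/2883 ≈ 0.763.
Interpolate at f ≈ 0.763 with slerp weights a = sin((1−f)δ)/sin δ ≈ 0.265, b = sin(fδ)/sin δ ≈ 0.803.
p = a·p₁ + b·p₂ ≈ (-0.241, 0.969, 0.051); φ = arcsin(p_z) ≈ 2.94°, λ = atan2(p_y, p_x) ≈ 103.94°.

≈ lat 3°N, lon 104°E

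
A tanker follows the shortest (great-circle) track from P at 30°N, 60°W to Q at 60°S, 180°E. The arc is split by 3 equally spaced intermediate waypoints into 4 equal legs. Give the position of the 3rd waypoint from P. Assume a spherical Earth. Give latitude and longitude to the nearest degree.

Convert each endpoint to a unit vector on the sphere (x = cos φ cos λ, y = cos φ sin λ, z = sin φ).
The central angle between the endpoints is δ = arccos(p₁·p₂) ≈ 2.278 rad (130.5°).
Interpolate at f = 3/4 with slerp weights a = sin((1−f)δ)/sin δ ≈ 0.709, b = sin(fδ)/sin δ ≈ 1.303.
p = a·p₁ + b·p₂ ≈ (-0.344, -0.532, -0.774); φ = arcsin(p_z) ≈ -50.69°, λ = atan2(p_y, p_x) ≈ -122.92°.

≈ 51°S, 123°W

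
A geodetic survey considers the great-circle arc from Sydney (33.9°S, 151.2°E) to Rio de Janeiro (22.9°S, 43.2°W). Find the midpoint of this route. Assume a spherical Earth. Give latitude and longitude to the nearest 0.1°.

≈ (75.9°S, 103.6°W)

The haversine formula gives a central angle δ ≈ 2.122 rad (121.6°) between the endpoints.
Interpolate at f = 1/2 with slerp weights a = sin((1−f)δ)/sin δ ≈ 1.024, b = sin(fδ)/sin δ ≈ 1.024.
p = a·p₁ + b·p₂ ≈ (-0.057, -0.236, -0.970); φ = arcsin(p_z) ≈ -75.93°, λ = atan2(p_y, p_x) ≈ -103.60°.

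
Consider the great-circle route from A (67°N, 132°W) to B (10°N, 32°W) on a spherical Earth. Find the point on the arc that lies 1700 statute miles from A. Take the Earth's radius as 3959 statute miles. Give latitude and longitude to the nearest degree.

≈ (61°N, 76°W)

From cos δ = sin φ₁ sin φ₂ + cos φ₁ cos φ₂ cos Δλ, the central angle is δ ≈ 1.478 rad (84.7°). The total great-circle distance is δ·R ≈ 1.478 × 3959 ≈ 5850 mi, so the target fraction is f = 1700/5850 ≈ 0.291.
Interpolate at f ≈ 0.291 with slerp weights a = sin((1−f)δ)/sin δ ≈ 0.870, b = sin(fδ)/sin δ ≈ 0.418.
p = a·p₁ + b·p₂ ≈ (0.122, -0.471, 0.874); φ = arcsin(p_z) ≈ 60.90°, λ = atan2(p_y, p_x) ≈ -75.51°.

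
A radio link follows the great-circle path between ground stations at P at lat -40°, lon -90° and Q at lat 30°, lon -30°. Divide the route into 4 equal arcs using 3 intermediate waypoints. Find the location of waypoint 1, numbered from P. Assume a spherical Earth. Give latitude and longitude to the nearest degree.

Convert each endpoint to a unit vector on the sphere (x = cos φ cos λ, y = cos φ sin λ, z = sin φ).
The central angle between the endpoints is δ = arccos(p₁·p₂) ≈ 1.560 rad (89.4°).
Interpolate at f = 1/4 with slerp weights a = sin((1−f)δ)/sin δ ≈ 0.921, b = sin(fδ)/sin δ ≈ 0.380.
p = a·p₁ + b·p₂ ≈ (0.285, -0.870, -0.402); φ = arcsin(p_z) ≈ -23.69°, λ = atan2(p_y, p_x) ≈ -71.85°.

≈ lat -24°, lon -72°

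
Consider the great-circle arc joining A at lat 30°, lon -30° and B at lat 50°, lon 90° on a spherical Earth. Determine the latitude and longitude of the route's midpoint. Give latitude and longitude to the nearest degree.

Convert each endpoint to a unit vector on the sphere (x = cos φ cos λ, y = cos φ sin λ, z = sin φ).
The central angle between the endpoints is δ = arccos(p₁·p₂) ≈ 1.466 rad (84.0°).
Interpolate at f = 1/2 with slerp weights a = sin((1−f)δ)/sin δ ≈ 0.673, b = sin(fδ)/sin δ ≈ 0.673.
p = a·p₁ + b·p₂ ≈ (0.505, 0.141, 0.852); φ = arcsin(p_z) ≈ 58.40°, λ = atan2(p_y, p_x) ≈ 15.63°.

≈ lat 58°, lon 16°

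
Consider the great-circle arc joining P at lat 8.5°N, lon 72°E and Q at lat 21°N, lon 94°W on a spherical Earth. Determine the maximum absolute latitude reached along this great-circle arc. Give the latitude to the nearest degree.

≈ 65°N

The great circle lies in the plane with unit normal n̂ = (p₁ × p₂)/|p₁ × p₂|.
Here n̂_z ≈ -0.415; the vertex latitude is φ_max = arccos|n̂_z| ≈ 65.5°.
Check via Clairaut: cos φ_max = |cos φ₁| · sin C = cos(8.5°)·sin(24.8°) ≈ 0.415, again giving ≈ 65.5°.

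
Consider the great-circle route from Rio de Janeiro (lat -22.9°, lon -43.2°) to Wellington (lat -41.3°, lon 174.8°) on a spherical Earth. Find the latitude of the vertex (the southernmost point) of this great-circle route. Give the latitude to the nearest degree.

The great circle lies in the plane with unit normal n̂ = (p₁ × p₂)/|p₁ × p₂|.
Here n̂_z ≈ -0.445; the vertex latitude is φ_max = arccos|n̂_z| ≈ 63.6°.
Check via Clairaut: cos φ_max = |cos φ₁| · sin C = cos(22.9°)·sin(151.1°) ≈ 0.445, again giving ≈ 63.6°.

≈ -64°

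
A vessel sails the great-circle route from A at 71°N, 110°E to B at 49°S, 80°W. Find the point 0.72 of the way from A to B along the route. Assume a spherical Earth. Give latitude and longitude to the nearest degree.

Write both endpoints as unit vectors p₁, p₂ with components (cos φ cos λ, cos φ sin λ, sin φ).
The central angle between the endpoints is δ = arccos(p₁·p₂) ≈ 2.749 rad (157.5°).
Interpolate at f = 0.72 with slerp weights a = sin((1−f)δ)/sin δ ≈ 1.819, b = sin(fδ)/sin δ ≈ 2.399.
p = a·p₁ + b·p₂ ≈ (0.071, -0.993, -0.090); φ = arcsin(p_z) ≈ -5.19°, λ = atan2(p_y, p_x) ≈ -85.93°.

≈ 5°S, 86°W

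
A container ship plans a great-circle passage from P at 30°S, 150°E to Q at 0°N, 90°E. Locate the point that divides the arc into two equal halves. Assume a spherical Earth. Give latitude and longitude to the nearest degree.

≈ 17°S, 118°E

The haversine formula gives a central angle δ ≈ 1.123 rad (64.3°) between the endpoints.
Interpolate at f = 1/2 with slerp weights a = sin((1−f)δ)/sin δ ≈ 0.591, b = sin(fδ)/sin δ ≈ 0.591.
p = a·p₁ + b·p₂ ≈ (-0.443, 0.846, -0.295); φ = arcsin(p_z) ≈ -17.18°, λ = atan2(p_y, p_x) ≈ 117.63°.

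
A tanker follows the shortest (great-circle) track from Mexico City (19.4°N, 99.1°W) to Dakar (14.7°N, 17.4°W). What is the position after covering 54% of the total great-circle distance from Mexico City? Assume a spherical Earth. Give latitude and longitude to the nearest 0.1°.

Convert each endpoint to a unit vector on the sphere (x = cos φ cos λ, y = cos φ sin λ, z = sin φ).
The central angle between the endpoints is δ = arccos(p₁·p₂) ≈ 1.353 rad (77.5°).
Interpolate at f = 0.54 with slerp weights a = sin((1−f)δ)/sin δ ≈ 0.597, b = sin(fδ)/sin δ ≈ 0.684.
p = a·p₁ + b·p₂ ≈ (0.542, -0.754, 0.372); φ = arcsin(p_z) ≈ 21.83°, λ = atan2(p_y, p_x) ≈ -54.29°.

≈ 21.8°N, 54.3°W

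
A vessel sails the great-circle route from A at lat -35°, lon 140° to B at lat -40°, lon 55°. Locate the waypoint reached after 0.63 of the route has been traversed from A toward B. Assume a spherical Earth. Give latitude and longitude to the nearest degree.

Convert each endpoint to a unit vector on the sphere (x = cos φ cos λ, y = cos φ sin λ, z = sin φ).
The central angle between the endpoints is δ = arccos(p₁·p₂) ≈ 1.134 rad (65.0°).
Interpolate at f = 0.63 with slerp weights a = sin((1−f)δ)/sin δ ≈ 0.450, b = sin(fδ)/sin δ ≈ 0.723.
p = a·p₁ + b·p₂ ≈ (0.036, 0.690, -0.723); φ = arcsin(p_z) ≈ -46.27°, λ = atan2(p_y, p_x) ≈ 87.05°.

≈ lat -46°, lon 87°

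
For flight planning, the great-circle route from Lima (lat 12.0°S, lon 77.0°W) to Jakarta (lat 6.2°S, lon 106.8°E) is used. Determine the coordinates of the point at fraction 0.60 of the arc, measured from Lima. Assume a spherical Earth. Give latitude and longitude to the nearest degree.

≈ lat 68°S, lon 136°E

Convert each endpoint to a unit vector on the sphere (x = cos φ cos λ, y = cos φ sin λ, z = sin φ).
The central angle between the endpoints is δ = arccos(p₁·p₂) ≈ 2.817 rad (161.4°).
Interpolate at f = 0.60 with slerp weights a = sin((1−f)δ)/sin δ ≈ 2.833, b = sin(fδ)/sin δ ≈ 3.115.
p = a·p₁ + b·p₂ ≈ (-0.272, 0.264, -0.925); φ = arcsin(p_z) ≈ -67.73°, λ = atan2(p_y, p_x) ≈ 135.79°.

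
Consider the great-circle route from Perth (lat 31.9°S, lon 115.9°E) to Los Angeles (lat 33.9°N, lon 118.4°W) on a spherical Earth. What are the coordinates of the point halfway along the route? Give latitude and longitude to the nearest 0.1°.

≈ lat 2.2°N, lon 177.5°E

Convert each endpoint to a unit vector on the sphere (x = cos φ cos λ, y = cos φ sin λ, z = sin φ).
The central angle between the endpoints is δ = arccos(p₁·p₂) ≈ 2.355 rad (134.9°).
Interpolate at f = 1/2 with slerp weights a = sin((1−f)δ)/sin δ ≈ 1.304, b = sin(fδ)/sin δ ≈ 1.304.
p = a·p₁ + b·p₂ ≈ (-0.998, 0.044, 0.038); φ = arcsin(p_z) ≈ 2.19°, λ = atan2(p_y, p_x) ≈ 177.49°.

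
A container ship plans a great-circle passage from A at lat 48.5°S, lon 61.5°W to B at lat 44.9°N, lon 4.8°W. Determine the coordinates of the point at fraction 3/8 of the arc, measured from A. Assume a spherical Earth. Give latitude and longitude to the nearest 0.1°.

Convert each endpoint to a unit vector on the sphere (x = cos φ cos λ, y = cos φ sin λ, z = sin φ).
The central angle between the endpoints is δ = arccos(p₁·p₂) ≈ 1.845 rad (105.7°).
Interpolate at f = 3/8 with slerp weights a = sin((1−f)δ)/sin δ ≈ 0.950, b = sin(fδ)/sin δ ≈ 0.663.
p = a·p₁ + b·p₂ ≈ (0.768, -0.592, -0.243); φ = arcsin(p_z) ≈ -14.08°, λ = atan2(p_y, p_x) ≈ -37.63°.

≈ lat 14.1°S, lon 37.6°W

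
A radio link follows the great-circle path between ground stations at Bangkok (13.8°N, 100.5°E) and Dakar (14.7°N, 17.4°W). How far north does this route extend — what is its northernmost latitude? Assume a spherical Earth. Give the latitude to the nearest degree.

The great circle lies in the plane with unit normal n̂ = (p₁ × p₂)/|p₁ × p₂|.
Here n̂_z ≈ -0.897; the vertex latitude is φ_max = arccos|n̂_z| ≈ 26.2°.
Check via Clairaut: cos φ_max = |cos φ₁| · sin C = cos(13.8°)·sin(67.5°) ≈ 0.897, again giving ≈ 26.2°.

≈ 26°N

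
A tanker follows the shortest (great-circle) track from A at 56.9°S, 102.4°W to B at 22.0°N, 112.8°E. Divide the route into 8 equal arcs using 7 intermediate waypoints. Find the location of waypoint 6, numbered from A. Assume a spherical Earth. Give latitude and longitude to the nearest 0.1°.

Convert each endpoint to a unit vector on the sphere (x = cos φ cos λ, y = cos φ sin λ, z = sin φ).
The central angle between the endpoints is δ = arccos(p₁·p₂) ≈ 2.386 rad (136.7°).
Interpolate at f = 6/8 with slerp weights a = sin((1−f)δ)/sin δ ≈ 0.819, b = sin(fδ)/sin δ ≈ 1.423.
p = a·p₁ + b·p₂ ≈ (-0.607, 0.780, -0.153); φ = arcsin(p_z) ≈ -8.79°, λ = atan2(p_y, p_x) ≈ 127.92°.

≈ 8.8°S, 127.9°E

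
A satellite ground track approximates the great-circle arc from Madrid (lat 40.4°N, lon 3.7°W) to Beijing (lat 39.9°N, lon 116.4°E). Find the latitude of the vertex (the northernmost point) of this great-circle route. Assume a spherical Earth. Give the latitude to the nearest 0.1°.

The great circle lies in the plane with unit normal n̂ = (p₁ × p₂)/|p₁ × p₂|.
Here n̂_z ≈ +0.509; the vertex latitude is φ_max = arccos|n̂_z| ≈ 59.4°.
Check via Clairaut: cos φ_max = |cos φ₁| · sin C = cos(40.4°)·sin(42.0°) ≈ 0.509, again giving ≈ 59.4°.

≈ 59.4°N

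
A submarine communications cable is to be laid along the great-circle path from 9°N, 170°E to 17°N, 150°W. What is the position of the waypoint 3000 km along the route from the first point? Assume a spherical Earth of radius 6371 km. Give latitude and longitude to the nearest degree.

≈ 15°N, 163°W

Write both endpoints as unit vectors p₁, p₂ with components (cos φ cos λ, cos φ sin λ, sin φ).
The central angle between the endpoints is δ = arccos(p₁·p₂) ≈ 0.693 rad (39.7°). The total great-circle distance is δ·R ≈ 0.693 × 6371 ≈ 4416 km, so the target fraction is f = 3000/4416 ≈ 0.679.
Interpolate at f ≈ 0.679 with slerp weights a = sin((1−f)δ)/sin δ ≈ 0.345, b = sin(fδ)/sin δ ≈ 0.710.
p = a·p₁ + b·p₂ ≈ (-0.924, -0.280, 0.262); φ = arcsin(p_z) ≈ 15.16°, λ = atan2(p_y, p_x) ≈ -163.11°.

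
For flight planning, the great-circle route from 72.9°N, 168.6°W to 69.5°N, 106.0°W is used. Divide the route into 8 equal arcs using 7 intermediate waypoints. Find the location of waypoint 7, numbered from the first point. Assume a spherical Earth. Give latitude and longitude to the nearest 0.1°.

Write both endpoints as unit vectors p₁, p₂ with components (cos φ cos λ, cos φ sin λ, sin φ).
The central angle between the endpoints is δ = arccos(p₁·p₂) ≈ 0.340 rad (19.5°).
Interpolate at f = 7/8 with slerp weights a = sin((1−f)δ)/sin δ ≈ 0.127, b = sin(fδ)/sin δ ≈ 0.879.
p = a·p₁ + b·p₂ ≈ (-0.122, -0.303, 0.945); φ = arcsin(p_z) ≈ 70.93°, λ = atan2(p_y, p_x) ≈ -111.84°.

≈ 70.9°N, 111.8°W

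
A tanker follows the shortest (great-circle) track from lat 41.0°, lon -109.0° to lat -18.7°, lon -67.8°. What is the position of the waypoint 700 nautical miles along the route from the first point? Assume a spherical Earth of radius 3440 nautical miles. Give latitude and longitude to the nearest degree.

Write both endpoints as unit vectors p₁, p₂ with components (cos φ cos λ, cos φ sin λ, sin φ).
The central angle between the endpoints is δ = arccos(p₁·p₂) ≈ 1.237 rad (70.9°). The total great-circle distance is δ·R ≈ 1.237 × 3440 ≈ 4256 nmi, so the target fraction is f = 700/4256 ≈ 0.164.
Interpolate at f ≈ 0.164 with slerp weights a = sin((1−f)δ)/sin δ ≈ 0.909, b = sin(fδ)/sin δ ≈ 0.214.
p = a·p₁ + b·p₂ ≈ (-0.147, -0.836, 0.528); φ = arcsin(p_z) ≈ 31.87°, λ = atan2(p_y, p_x) ≈ -99.96°.

≈ lat 32°, lon -100°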